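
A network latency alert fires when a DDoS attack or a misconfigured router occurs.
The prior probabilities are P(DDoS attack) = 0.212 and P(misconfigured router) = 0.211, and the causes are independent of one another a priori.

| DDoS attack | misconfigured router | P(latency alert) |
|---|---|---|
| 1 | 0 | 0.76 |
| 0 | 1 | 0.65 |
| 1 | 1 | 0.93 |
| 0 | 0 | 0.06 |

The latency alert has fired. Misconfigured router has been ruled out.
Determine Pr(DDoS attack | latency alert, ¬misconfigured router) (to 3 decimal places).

Numerator (weight on configurations with DDoS attack): 0.76*0.212 = 0.161120
Normalizer over all consistent configurations: 0.06*0.788 + 0.76*0.212 = 0.208400
P(DDoS attack | latency alert, ¬misconfigured router) = 0.161120/0.208400 ≈ 0.773

Pr(DDoS attack | latency alert, ¬misconfigured router) ≈ 0.773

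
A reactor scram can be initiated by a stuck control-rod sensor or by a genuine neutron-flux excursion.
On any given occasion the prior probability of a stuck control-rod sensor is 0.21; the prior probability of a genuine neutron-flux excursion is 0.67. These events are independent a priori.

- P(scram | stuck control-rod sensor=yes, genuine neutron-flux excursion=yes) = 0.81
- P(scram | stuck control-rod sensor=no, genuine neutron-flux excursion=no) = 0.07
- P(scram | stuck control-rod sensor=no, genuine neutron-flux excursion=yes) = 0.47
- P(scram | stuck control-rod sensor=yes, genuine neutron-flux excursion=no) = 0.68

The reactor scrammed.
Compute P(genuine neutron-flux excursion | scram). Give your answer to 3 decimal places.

P(genuine neutron-flux excursion | scram) ≈ 0.847

Numerator (weight on configurations with genuine neutron-flux excursion): 0.248771 + 0.113967 = 0.362738
Normalizer over all consistent configurations: 0.07*0.79*0.33 + 0.47*0.79*0.67 + 0.68*0.21*0.33 + 0.81*0.21*0.67 = 0.428111
P(genuine neutron-flux excursion | scram) = 0.362738/0.428111 ≈ 0.847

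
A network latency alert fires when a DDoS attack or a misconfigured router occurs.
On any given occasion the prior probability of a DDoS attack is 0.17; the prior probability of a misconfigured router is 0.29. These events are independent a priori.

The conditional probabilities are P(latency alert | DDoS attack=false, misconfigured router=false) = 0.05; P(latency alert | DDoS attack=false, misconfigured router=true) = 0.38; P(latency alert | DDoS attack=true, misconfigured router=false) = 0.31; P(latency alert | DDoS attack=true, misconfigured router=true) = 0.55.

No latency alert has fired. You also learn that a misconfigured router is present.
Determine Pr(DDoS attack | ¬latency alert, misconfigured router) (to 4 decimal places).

P(¬latency alert | misconfigured router) = 0.62·0.83 + 0.45·0.17 = 0.514600 + 0.076500 = 0.591100
Restricting to configurations with DDoS attack present: 0.45·0.17 = 0.076500.
So P(DDoS attack | ¬latency alert, misconfigured router) = 0.076500/0.591100 ≈ 0.1294.

Pr(DDoS attack | ¬latency alert, misconfigured router) ≈ 0.1294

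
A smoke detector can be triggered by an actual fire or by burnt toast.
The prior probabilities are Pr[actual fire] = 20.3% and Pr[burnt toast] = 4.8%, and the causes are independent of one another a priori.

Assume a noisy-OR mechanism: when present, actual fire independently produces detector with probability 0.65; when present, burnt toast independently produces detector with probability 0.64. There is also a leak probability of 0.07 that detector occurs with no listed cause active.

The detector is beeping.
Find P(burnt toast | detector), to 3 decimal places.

P(burnt toast | detector) ≈ 0.157

Under noisy-OR, P(detector | causes) = 1 − (1−0.07)·∏(1−qᵢ) over the active causes.
P(detector) = 0.07*0.797*0.952 + 0.6652*0.797*0.048 + 0.6745*0.203*0.952 + 0.88282*0.203*0.048 = 0.053112 + 0.025448 + 0.130351 + 0.008602 = 0.217513
Of this, 0.034050 comes from 0.025448 + 0.008602 (the burnt toast=true cases).
Hence the posterior is 0.034050/0.217513 ≈ 0.157.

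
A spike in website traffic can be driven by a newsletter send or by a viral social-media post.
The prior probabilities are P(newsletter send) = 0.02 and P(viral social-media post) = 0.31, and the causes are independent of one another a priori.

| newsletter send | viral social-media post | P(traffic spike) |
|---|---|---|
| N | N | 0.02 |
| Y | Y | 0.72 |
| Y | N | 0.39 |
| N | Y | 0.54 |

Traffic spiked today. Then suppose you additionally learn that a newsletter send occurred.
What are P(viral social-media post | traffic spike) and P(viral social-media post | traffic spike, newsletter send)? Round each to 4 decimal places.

Numerator (weight on configurations with viral social-media post): 0.164052 + 0.004464 = 0.168516
Denominator P(traffic spike): 0.02×0.98×0.69 + 0.54×0.98×0.31 + 0.39×0.02×0.69 + 0.72×0.02×0.31 = 0.187422
Posterior = 0.168516 / 0.187422 ≈ 0.8991

Now also conditioning on newsletter send=true:
Numerator (weight on configurations with viral social-media post): 0.72·0.31 = 0.223200
Denominator P(traffic spike | newsletter send): 0.39·0.69 + 0.72·0.31 = 0.492300
Posterior = 0.223200 / 0.492300 ≈ 0.4534
This is intercausal reasoning (explaining away): once newsletter send accounts for the traffic spike, viral social-media post becomes less likely.

P(viral social-media post | traffic spike) ≈ 0.8991; P(viral social-media post | traffic spike, newsletter send) ≈ 0.4534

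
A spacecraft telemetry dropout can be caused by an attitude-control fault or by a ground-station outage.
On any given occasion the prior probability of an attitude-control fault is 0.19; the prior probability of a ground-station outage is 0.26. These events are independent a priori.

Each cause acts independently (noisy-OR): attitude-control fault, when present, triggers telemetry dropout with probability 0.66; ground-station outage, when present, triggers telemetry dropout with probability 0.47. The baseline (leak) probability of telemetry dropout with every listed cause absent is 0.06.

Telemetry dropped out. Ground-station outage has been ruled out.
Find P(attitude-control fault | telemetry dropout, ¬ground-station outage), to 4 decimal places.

Under noisy-OR, P(telemetry dropout | causes) = 1 − (1−0.06)·∏(1−qᵢ) over the active causes.
Weight on attitude-control fault=true, given the evidence: 0.6804·0.19 = 0.129276
The normalizing constant is 0.06·0.81 + 0.6804·0.19 = 0.177876
P(attitude-control fault | telemetry dropout, ¬ground-station outage) = 0.129276/0.177876 ≈ 0.7268

P(attitude-control fault | telemetry dropout, ¬ground-station outage) ≈ 0.7268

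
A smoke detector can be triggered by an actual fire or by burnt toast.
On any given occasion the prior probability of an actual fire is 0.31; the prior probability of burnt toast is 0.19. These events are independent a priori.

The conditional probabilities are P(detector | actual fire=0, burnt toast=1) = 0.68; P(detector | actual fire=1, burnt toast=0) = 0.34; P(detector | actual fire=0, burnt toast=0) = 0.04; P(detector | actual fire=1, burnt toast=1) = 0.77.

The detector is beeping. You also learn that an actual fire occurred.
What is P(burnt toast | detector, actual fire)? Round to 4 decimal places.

P(burnt toast | detector, actual fire) ≈ 0.3469

By total probability over both values of burnt toast:
  P(detector | actual fire) = 0.34×0.81 + 0.77×0.19
        = 0.275400 + 0.146300 = 0.421700
Keeping only the burnt toast-present terms gives 0.146300, so
  P(burnt toast | detector, actual fire) = 0.146300 / 0.421700 ≈ 0.3469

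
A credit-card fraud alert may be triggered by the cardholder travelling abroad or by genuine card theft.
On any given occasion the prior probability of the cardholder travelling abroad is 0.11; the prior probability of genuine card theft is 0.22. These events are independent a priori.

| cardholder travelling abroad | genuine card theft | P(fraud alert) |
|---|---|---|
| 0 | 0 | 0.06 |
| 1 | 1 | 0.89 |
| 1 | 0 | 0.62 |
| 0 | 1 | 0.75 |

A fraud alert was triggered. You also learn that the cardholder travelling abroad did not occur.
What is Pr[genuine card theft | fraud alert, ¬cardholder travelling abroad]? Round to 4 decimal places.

Numerator (weight on configurations with genuine card theft): 0.75*0.22 = 0.165000
Normalizer over all consistent configurations: 0.06*0.78 + 0.75*0.22 = 0.211800
P(genuine card theft | fraud alert, ¬cardholder travelling abroad) = 0.165000/0.211800 ≈ 0.7790

Pr[genuine card theft | fraud alert, ¬cardholder travelling abroad] ≈ 0.7790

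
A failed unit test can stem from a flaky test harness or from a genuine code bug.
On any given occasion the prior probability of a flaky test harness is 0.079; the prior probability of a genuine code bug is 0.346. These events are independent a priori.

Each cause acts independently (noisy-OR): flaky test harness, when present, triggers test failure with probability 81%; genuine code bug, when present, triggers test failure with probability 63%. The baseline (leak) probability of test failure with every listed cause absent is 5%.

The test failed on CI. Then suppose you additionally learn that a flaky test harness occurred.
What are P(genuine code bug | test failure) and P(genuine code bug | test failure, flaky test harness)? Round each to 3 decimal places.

Under noisy-OR, P(test failure | causes) = 1 − (1−0.05)·∏(1−qᵢ) over the active causes.
By total probability over the 4 (flaky test harness, genuine code bug) configurations:
  P(test failure) = 0.05*0.921*0.654 + 0.6485*0.921*0.346 + 0.8195*0.079*0.654 + 0.933215*0.079*0.346
        = 0.030117 + 0.206655 + 0.042340 + 0.025508 = 0.304620
Keeping only the genuine code bug-present terms gives 0.232163, so
  P(genuine code bug | test failure) = 0.232163 / 0.304620 ≈ 0.762

Now also conditioning on flaky test harness=true:
P(test failure | flaky test harness) = 0.8195×0.654 + 0.933215×0.346 = 0.535953 + 0.322892 = 0.858845
Restricting to configurations with genuine code bug present: 0.933215×0.346 = 0.322892.
So P(genuine code bug | test failure, flaky test harness) = 0.322892/0.858845 ≈ 0.376.

P(genuine code bug | test failure) ≈ 0.762; P(genuine code bug | test failure, flaky test harness) ≈ 0.376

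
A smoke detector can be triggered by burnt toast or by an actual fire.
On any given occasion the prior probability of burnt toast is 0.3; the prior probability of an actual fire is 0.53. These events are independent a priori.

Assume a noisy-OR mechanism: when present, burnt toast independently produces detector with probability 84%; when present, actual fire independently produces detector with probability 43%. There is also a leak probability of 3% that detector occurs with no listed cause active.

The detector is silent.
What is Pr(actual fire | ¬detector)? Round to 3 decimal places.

Pr(actual fire | ¬detector) ≈ 0.391

Under noisy-OR, P(detector | causes) = 1 − (1−0.03)·∏(1−qᵢ) over the active causes.
Weight on actual fire=true, given the evidence: 0.205126 + 0.014066 = 0.219192
Denominator P(¬detector): 0.97×0.7×0.47 + 0.5529×0.7×0.53 + 0.1552×0.3×0.47 + 0.088464×0.3×0.53 = 0.560205
P(actual fire | ¬detector) = 0.219192/0.560205 ≈ 0.391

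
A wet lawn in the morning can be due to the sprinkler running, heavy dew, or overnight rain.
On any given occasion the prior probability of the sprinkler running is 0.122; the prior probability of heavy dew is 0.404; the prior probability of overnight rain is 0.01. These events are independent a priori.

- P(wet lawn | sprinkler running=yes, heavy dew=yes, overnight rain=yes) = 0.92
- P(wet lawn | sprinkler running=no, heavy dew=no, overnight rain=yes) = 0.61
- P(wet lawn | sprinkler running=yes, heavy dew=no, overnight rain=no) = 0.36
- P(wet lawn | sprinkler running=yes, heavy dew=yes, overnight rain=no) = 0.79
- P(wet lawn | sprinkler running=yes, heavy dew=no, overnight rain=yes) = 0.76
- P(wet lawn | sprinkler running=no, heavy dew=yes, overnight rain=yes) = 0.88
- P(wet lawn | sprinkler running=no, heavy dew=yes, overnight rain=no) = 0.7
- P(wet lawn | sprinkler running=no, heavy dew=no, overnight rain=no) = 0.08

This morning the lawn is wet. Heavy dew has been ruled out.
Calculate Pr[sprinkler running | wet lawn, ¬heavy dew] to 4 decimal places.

Pr[sprinkler running | wet lawn, ¬heavy dew] ≈ 0.3722

Weight on sprinkler running=true, given the evidence: 0.043481 + 0.000927 = 0.044408
Normalizer over all consistent configurations: 0.08×0.878×0.99 + 0.61×0.878×0.01 + 0.36×0.122×0.99 + 0.76×0.122×0.01 = 0.119302
Posterior = 0.044408 / 0.119302 ≈ 0.3722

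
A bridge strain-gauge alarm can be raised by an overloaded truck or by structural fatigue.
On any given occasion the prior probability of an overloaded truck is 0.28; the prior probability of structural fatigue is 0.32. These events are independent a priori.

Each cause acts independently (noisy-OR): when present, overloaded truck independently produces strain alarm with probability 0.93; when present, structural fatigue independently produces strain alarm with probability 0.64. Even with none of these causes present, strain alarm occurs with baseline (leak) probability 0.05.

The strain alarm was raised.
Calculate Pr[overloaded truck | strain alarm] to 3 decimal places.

Pr[overloaded truck | strain alarm] ≈ 0.601

Under noisy-OR, P(strain alarm | causes) = 1 − (1−0.05)·∏(1−qᵢ) over the active causes.
P(strain alarm) = 0.05·0.72·0.68 + 0.658·0.72·0.32 + 0.9335·0.28·0.68 + 0.97606·0.28·0.32 = 0.024480 + 0.151603 + 0.177738 + 0.087455 = 0.441276
The overloaded truck-present share is 0.177738 + 0.087455 = 0.265193.
So P(overloaded truck | strain alarm) = 0.265193/0.441276 ≈ 0.601.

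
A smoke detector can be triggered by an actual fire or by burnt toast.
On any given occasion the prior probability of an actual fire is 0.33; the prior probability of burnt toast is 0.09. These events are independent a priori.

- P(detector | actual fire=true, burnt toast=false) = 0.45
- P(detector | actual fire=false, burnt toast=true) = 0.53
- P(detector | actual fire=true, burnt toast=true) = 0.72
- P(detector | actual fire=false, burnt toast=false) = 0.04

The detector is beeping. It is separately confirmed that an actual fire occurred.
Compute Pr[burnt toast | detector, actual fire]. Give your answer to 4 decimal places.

Numerator (weight on configurations with burnt toast): 0.72×0.09 = 0.064800
The normalizing constant is 0.45×0.91 + 0.72×0.09 = 0.474300
P(burnt toast | detector, actual fire) = 0.064800/0.474300 ≈ 0.1366

Pr[burnt toast | detector, actual fire] ≈ 0.1366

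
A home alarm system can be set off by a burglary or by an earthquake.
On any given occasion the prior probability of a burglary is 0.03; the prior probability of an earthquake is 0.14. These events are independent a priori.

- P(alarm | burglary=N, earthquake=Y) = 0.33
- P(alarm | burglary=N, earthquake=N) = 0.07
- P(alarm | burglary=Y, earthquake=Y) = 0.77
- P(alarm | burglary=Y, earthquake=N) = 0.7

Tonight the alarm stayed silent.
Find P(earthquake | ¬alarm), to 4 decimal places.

P(earthquake | ¬alarm) ≈ 0.1050

By total probability over the 4 (burglary, earthquake) configurations:
  P(¬alarm) = 0.93·0.97·0.86 + 0.67·0.97·0.14 + 0.3·0.03·0.86 + 0.23·0.03·0.14
        = 0.775806 + 0.090986 + 0.007740 + 0.000966 = 0.875498
Keeping only the earthquake-present terms gives 0.091952, so
  P(earthquake | ¬alarm) = 0.091952 / 0.875498 ≈ 0.1050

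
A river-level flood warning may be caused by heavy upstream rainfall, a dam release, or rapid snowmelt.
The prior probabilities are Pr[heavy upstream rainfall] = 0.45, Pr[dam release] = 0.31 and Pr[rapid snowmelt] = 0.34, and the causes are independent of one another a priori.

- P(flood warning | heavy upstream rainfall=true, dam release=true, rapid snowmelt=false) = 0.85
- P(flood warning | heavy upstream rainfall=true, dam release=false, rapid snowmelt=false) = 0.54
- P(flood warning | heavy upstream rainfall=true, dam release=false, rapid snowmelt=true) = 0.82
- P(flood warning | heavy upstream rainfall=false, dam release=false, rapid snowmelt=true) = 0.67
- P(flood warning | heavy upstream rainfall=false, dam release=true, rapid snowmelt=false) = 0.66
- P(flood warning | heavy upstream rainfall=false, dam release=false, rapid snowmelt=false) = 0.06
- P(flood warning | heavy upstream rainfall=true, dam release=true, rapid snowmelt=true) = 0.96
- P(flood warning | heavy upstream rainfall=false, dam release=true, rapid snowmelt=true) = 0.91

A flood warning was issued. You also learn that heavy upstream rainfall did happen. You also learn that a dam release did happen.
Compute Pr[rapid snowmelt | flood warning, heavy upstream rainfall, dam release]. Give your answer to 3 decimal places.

Pr[rapid snowmelt | flood warning, heavy upstream rainfall, dam release] ≈ 0.368

Numerator (weight on configurations with rapid snowmelt): 0.96·0.34 = 0.326400
The normalizing constant is 0.85·0.66 + 0.96·0.34 = 0.887400
P(rapid snowmelt | flood warning, heavy upstream rainfall, dam release) = 0.326400/0.887400 ≈ 0.368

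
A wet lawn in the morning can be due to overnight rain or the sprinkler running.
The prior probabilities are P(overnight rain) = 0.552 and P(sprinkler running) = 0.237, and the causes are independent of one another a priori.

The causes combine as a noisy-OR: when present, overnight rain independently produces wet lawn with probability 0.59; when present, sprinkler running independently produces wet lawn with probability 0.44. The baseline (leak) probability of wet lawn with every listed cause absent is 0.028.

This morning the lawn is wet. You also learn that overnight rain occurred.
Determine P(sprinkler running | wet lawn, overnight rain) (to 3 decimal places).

P(sprinkler running | wet lawn, overnight rain) ≈ 0.286

Under noisy-OR, P(wet lawn | causes) = 1 − (1−0.028)·∏(1−qᵢ) over the active causes.
By total probability over both values of sprinkler running:
  P(wet lawn | overnight rain) = 0.60148·0.763 + 0.776829·0.237
        = 0.458929 + 0.184108 = 0.643037
Keeping only the sprinkler running-present terms gives 0.184108, so
  P(sprinkler running | wet lawn, overnight rain) = 0.184108 / 0.643037 ≈ 0.286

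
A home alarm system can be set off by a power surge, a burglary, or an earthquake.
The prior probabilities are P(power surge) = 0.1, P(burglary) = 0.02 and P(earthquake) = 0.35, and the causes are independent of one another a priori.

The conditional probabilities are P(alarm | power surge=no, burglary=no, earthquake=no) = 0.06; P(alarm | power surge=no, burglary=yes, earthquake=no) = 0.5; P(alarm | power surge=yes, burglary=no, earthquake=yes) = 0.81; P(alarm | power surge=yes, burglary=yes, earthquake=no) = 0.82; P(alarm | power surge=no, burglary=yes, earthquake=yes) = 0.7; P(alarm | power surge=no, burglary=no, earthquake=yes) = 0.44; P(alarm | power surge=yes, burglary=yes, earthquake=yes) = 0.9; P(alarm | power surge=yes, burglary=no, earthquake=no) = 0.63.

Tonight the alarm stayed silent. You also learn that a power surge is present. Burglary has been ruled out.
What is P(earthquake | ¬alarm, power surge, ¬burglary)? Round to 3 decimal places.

P(¬alarm | power surge, ¬burglary) = 0.37*0.65 + 0.19*0.35 = 0.240500 + 0.066500 = 0.307000
Of this, 0.066500 comes from 0.19*0.35 (the earthquake=true cases).
Hence the posterior is 0.066500/0.307000 ≈ 0.217.

P(earthquake | ¬alarm, power surge, ¬burglary) ≈ 0.217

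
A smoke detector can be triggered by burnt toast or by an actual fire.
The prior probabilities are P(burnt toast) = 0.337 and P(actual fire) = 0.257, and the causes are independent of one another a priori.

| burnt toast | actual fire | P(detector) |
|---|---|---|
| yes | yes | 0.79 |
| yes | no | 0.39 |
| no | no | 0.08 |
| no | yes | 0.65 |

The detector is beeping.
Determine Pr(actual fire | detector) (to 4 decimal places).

Pr(actual fire | detector) ≈ 0.5666

Enumerate the 4 (burnt toast, actual fire) configurations and weight by the priors:
  P(detector) = 0.08·0.663·0.743 + 0.65·0.663·0.257 + 0.39·0.337·0.743 + 0.79·0.337·0.257
        = 0.039409 + 0.110754 + 0.097652 + 0.068421 = 0.316236
The terms with actual fire present sum to 0.179175, so
  P(actual fire | detector) = 0.179175 / 0.316236 ≈ 0.5666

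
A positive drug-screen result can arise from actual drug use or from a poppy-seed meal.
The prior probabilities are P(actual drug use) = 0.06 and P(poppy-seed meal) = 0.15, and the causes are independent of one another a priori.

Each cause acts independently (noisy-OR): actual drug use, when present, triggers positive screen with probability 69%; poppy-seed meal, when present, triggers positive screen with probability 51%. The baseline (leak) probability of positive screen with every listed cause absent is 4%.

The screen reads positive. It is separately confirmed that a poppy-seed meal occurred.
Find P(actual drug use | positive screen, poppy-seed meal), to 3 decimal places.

Under noisy-OR, P(positive screen | causes) = 1 − (1−0.04)·∏(1−qᵢ) over the active causes.
Weight on actual drug use=true, given the evidence: 0.854176*0.06 = 0.051251
The normalizing constant is 0.5296*0.94 + 0.854176*0.06 = 0.549075
Posterior = 0.051251 / 0.549075 ≈ 0.093

P(actual drug use | positive screen, poppy-seed meal) ≈ 0.093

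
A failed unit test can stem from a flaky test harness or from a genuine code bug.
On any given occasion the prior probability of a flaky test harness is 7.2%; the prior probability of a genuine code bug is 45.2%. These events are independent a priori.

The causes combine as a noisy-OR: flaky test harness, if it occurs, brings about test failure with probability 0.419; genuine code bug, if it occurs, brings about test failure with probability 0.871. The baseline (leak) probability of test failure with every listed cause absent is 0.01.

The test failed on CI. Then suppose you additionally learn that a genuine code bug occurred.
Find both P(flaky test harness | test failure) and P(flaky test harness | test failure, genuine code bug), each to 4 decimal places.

Under noisy-OR, P(test failure | causes) = 1 − (1−0.01)·∏(1−qᵢ) over the active causes.
P(test failure) = 0.01·0.928·0.548 + 0.87229·0.928·0.452 + 0.42481·0.072·0.548 + 0.9258·0.072·0.452 = 0.005085 + 0.365887 + 0.016761 + 0.030129 = 0.417862
The flaky test harness-present share is 0.016761 + 0.030129 = 0.046890.
Hence the posterior is 0.046890/0.417862 ≈ 0.1122.

Now condition on the additional information:
Weight on flaky test harness=true, given the evidence: 0.9258·0.072 = 0.066658
Denominator P(test failure | genuine code bug): 0.87229·0.928 + 0.9258·0.072 = 0.876143
P(flaky test harness | test failure, genuine code bug) = 0.066658/0.876143 ≈ 0.0761

P(flaky test harness | test failure) ≈ 0.1122; P(flaky test harness | test failure, genuine code bug) ≈ 0.0761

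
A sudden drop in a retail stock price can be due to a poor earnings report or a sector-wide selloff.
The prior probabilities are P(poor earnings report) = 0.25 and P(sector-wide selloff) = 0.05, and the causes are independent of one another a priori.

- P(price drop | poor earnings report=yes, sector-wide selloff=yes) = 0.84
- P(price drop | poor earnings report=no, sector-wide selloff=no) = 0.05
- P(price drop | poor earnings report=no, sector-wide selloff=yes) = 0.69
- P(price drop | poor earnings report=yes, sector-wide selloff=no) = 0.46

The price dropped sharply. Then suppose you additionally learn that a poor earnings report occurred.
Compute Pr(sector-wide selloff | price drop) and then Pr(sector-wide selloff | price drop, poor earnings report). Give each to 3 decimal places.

Pr(sector-wide selloff | price drop) ≈ 0.201; Pr(sector-wide selloff | price drop, poor earnings report) ≈ 0.088

Weight on sector-wide selloff=true, given the evidence: 0.025875 + 0.010500 = 0.036375
Normalizer over all consistent configurations: 0.05*0.75*0.95 + 0.69*0.75*0.05 + 0.46*0.25*0.95 + 0.84*0.25*0.05 = 0.181250
Posterior = 0.036375 / 0.181250 ≈ 0.201

Now also conditioning on poor earnings report=true:
P(price drop | poor earnings report) = 0.46·0.95 + 0.84·0.05 = 0.437000 + 0.042000 = 0.479000
The sector-wide selloff-present share is 0.84·0.05 = 0.042000.
P(sector-wide selloff | price drop, poor earnings report) = 0.042000 / 0.479000 ≈ 0.088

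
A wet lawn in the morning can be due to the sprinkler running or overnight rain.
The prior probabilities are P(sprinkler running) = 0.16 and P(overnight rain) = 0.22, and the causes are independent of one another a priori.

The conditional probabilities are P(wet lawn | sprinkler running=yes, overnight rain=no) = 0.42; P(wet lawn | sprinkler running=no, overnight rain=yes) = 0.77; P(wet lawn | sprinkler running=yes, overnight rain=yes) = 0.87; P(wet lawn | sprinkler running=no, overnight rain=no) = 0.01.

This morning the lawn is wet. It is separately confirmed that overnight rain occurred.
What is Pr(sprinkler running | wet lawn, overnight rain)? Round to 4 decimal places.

By total probability over both values of sprinkler running:
  P(wet lawn | overnight rain) = 0.77·0.84 + 0.87·0.16
        = 0.646800 + 0.139200 = 0.786000
Configurations with sprinkler running contribute 0.139200, so
  P(sprinkler running | wet lawn, overnight rain) = 0.139200 / 0.786000 ≈ 0.1771

Pr(sprinkler running | wet lawn, overnight rain) ≈ 0.1771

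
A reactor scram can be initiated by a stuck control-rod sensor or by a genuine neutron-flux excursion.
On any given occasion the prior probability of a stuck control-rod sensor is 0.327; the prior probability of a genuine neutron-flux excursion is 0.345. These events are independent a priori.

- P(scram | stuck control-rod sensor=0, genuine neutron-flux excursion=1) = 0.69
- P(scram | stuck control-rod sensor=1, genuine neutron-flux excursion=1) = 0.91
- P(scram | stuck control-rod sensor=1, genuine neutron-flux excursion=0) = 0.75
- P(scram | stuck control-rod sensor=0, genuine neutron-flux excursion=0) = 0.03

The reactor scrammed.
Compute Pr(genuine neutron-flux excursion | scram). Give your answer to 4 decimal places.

Enumerate the 4 (stuck control-rod sensor, genuine neutron-flux excursion) configurations and weight by the priors:
  P(scram) = 0.03*0.673*0.655 + 0.69*0.673*0.345 + 0.75*0.327*0.655 + 0.91*0.327*0.345
        = 0.013224 + 0.160208 + 0.160639 + 0.102662 = 0.436733
Configurations with genuine neutron-flux excursion contribute 0.262870, so
  P(genuine neutron-flux excursion | scram) = 0.262870 / 0.436733 ≈ 0.6019

Pr(genuine neutron-flux excursion | scram) ≈ 0.6019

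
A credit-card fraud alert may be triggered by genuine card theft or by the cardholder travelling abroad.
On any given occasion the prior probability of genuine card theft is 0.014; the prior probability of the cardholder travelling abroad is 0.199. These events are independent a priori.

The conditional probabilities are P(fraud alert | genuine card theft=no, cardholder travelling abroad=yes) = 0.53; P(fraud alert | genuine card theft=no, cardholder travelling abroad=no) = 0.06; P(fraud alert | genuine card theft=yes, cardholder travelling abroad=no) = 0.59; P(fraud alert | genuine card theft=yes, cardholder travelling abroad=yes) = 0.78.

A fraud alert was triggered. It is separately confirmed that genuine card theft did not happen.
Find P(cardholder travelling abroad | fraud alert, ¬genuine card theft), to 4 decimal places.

For the numerator, keep only cardholder travelling abroad=true terms: 0.53*0.199 = 0.105470
Denominator P(fraud alert | ¬genuine card theft): 0.06*0.801 + 0.53*0.199 = 0.153530
P(cardholder travelling abroad | fraud alert, ¬genuine card theft) = 0.105470/0.153530 ≈ 0.6870

P(cardholder travelling abroad | fraud alert, ¬genuine card theft) ≈ 0.6870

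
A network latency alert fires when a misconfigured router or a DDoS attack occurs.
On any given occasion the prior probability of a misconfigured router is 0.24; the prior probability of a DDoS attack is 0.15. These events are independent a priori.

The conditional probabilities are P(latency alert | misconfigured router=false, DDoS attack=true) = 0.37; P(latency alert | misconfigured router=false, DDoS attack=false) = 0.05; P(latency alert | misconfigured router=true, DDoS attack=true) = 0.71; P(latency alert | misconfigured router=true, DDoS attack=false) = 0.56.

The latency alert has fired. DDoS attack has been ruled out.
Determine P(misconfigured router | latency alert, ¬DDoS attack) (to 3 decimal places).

P(latency alert | ¬DDoS attack) = 0.05*0.76 + 0.56*0.24 = 0.038000 + 0.134400 = 0.172400
The misconfigured router-present share is 0.56*0.24 = 0.134400.
So P(misconfigured router | latency alert, ¬DDoS attack) = 0.134400/0.172400 ≈ 0.780.

P(misconfigured router | latency alert, ¬DDoS attack) ≈ 0.780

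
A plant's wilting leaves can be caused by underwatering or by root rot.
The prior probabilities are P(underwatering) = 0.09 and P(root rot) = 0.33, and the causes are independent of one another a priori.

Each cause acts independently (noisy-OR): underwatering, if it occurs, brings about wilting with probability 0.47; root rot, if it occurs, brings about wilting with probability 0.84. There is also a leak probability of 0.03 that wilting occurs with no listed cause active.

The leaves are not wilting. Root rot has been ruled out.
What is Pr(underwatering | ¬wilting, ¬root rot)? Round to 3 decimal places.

Pr(underwatering | ¬wilting, ¬root rot) ≈ 0.050

Under noisy-OR, P(wilting | causes) = 1 − (1−0.03)·∏(1−qᵢ) over the active causes.
Enumerate both values of underwatering and weight by the priors:
  P(¬wilting | ¬root rot) = 0.97×0.91 + 0.5141×0.09
        = 0.882700 + 0.046269 = 0.928969
Keeping only the underwatering-present terms gives 0.046269, so
  P(underwatering | ¬wilting, ¬root rot) = 0.046269 / 0.928969 ≈ 0.050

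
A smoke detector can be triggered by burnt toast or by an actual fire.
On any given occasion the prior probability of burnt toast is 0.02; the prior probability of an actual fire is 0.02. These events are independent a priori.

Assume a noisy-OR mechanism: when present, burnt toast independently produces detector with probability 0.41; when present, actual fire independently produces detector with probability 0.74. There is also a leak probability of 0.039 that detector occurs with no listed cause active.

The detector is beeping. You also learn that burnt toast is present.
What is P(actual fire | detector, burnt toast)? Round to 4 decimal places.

Under noisy-OR, P(detector | causes) = 1 − (1−0.039)·∏(1−qᵢ) over the active causes.
P(detector | burnt toast) = 0.43301×0.98 + 0.852583×0.02 = 0.424350 + 0.017052 = 0.441402
Restricting to configurations with actual fire present: 0.852583×0.02 = 0.017052.
P(actual fire | detector, burnt toast) = 0.017052 / 0.441402 ≈ 0.0386

P(actual fire | detector, burnt toast) ≈ 0.0386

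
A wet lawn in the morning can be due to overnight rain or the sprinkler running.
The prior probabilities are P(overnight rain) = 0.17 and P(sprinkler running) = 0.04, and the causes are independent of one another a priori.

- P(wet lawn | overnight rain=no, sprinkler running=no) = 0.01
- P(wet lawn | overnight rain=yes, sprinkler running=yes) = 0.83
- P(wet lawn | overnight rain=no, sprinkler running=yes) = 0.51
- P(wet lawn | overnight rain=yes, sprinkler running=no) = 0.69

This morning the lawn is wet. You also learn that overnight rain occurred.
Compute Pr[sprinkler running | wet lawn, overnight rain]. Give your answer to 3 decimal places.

Sum P(wet lawn|·) weighted by the priors over both values of sprinkler running:
  P(wet lawn | overnight rain) = 0.69*0.96 + 0.83*0.04
        = 0.662400 + 0.033200 = 0.695600
Configurations with sprinkler running contribute 0.033200, so
  P(sprinkler running | wet lawn, overnight rain) = 0.033200 / 0.695600 ≈ 0.048

Pr[sprinkler running | wet lawn, overnight rain] ≈ 0.048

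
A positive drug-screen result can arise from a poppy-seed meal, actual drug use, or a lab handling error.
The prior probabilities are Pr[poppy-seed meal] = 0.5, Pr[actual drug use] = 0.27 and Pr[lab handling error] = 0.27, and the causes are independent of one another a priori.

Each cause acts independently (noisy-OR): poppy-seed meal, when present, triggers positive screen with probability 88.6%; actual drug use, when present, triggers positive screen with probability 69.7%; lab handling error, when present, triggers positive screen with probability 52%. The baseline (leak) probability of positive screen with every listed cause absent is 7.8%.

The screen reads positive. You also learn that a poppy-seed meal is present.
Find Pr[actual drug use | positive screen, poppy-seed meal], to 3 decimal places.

Pr[actual drug use | positive screen, poppy-seed meal] ≈ 0.283

Under noisy-OR, P(positive screen | causes) = 1 − (1−0.078)·∏(1−qᵢ) over the active causes.
For the numerator, keep only actual drug use=true terms: 0.190823 + 0.071786 = 0.262609
Denominator P(positive screen | poppy-seed meal): 0.894892*0.73*0.73 + 0.949548*0.73*0.27 + 0.968152*0.27*0.73 + 0.984713*0.27*0.27 = 0.926653
P(actual drug use | positive screen, poppy-seed meal) = 0.262609/0.926653 ≈ 0.283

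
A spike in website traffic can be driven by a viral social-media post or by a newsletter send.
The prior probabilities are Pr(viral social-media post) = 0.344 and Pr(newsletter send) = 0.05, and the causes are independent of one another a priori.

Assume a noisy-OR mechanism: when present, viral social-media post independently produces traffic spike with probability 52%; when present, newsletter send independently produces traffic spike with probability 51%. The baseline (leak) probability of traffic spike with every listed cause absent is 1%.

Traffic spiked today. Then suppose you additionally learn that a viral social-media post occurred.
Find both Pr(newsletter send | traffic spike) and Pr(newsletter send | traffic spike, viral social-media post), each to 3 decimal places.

Pr(newsletter send | traffic spike) ≈ 0.145; Pr(newsletter send | traffic spike, viral social-media post) ≈ 0.071

Under noisy-OR, P(traffic spike | causes) = 1 − (1−0.01)·∏(1−qᵢ) over the active causes.
Numerator (weight on configurations with newsletter send): 0.016889 + 0.013195 = 0.030084
The normalizing constant is 0.01*0.656*0.95 + 0.5149*0.656*0.05 + 0.5248*0.344*0.95 + 0.767152*0.344*0.05 = 0.207821
Posterior = 0.030084 / 0.207821 ≈ 0.145

Now condition on the additional information:
P(traffic spike | viral social-media post) = 0.5248×0.95 + 0.767152×0.05 = 0.498560 + 0.038358 = 0.536918
Of this, 0.038358 comes from 0.767152×0.05 (the newsletter send=true cases).
P(newsletter send | traffic spike, viral social-media post) = 0.038358 / 0.536918 ≈ 0.071
Conditioning on viral social-media post lowers the posterior on newsletter send: the classic explaining-away effect in a common-effect structure.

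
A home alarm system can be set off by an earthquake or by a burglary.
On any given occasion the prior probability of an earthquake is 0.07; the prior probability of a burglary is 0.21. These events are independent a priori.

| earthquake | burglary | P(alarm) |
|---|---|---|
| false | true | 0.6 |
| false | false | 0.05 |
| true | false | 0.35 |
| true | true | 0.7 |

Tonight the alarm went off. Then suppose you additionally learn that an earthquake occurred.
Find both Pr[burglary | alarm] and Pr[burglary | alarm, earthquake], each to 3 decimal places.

Pr[burglary | alarm] ≈ 0.694; Pr[burglary | alarm, earthquake] ≈ 0.347

P(alarm) = 0.05×0.93×0.79 + 0.6×0.93×0.21 + 0.35×0.07×0.79 + 0.7×0.07×0.21 = 0.036735 + 0.117180 + 0.019355 + 0.010290 = 0.183560
The burglary-present share is 0.117180 + 0.010290 = 0.127470.
So P(burglary | alarm) = 0.127470/0.183560 ≈ 0.694.

With the extra evidence:
By total probability over both values of burglary:
  P(alarm | earthquake) = 0.35×0.79 + 0.7×0.21
        = 0.276500 + 0.147000 = 0.423500
Configurations with burglary contribute 0.147000, so
  P(burglary | alarm, earthquake) = 0.147000 / 0.423500 ≈ 0.347
This is intercausal reasoning (explaining away): once earthquake accounts for the alarm, burglary becomes less likely.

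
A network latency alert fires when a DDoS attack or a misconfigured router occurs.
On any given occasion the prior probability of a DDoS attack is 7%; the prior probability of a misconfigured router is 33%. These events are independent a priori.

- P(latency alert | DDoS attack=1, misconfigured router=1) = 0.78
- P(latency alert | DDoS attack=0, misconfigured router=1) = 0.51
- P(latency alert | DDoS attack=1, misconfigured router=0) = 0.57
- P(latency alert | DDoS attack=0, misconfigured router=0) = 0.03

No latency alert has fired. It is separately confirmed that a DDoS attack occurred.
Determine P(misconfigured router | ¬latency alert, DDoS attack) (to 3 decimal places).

P(misconfigured router | ¬latency alert, DDoS attack) ≈ 0.201

For the numerator, keep only misconfigured router=true terms: 0.22×0.33 = 0.072600
Denominator P(¬latency alert | DDoS attack): 0.43×0.67 + 0.22×0.33 = 0.360700
Posterior = 0.072600 / 0.360700 ≈ 0.201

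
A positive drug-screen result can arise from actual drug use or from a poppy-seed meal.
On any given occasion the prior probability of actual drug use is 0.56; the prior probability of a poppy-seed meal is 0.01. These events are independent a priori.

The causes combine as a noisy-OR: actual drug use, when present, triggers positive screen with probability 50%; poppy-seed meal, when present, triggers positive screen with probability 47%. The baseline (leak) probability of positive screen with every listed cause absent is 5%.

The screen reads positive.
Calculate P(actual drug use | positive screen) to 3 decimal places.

P(actual drug use | positive screen) ≈ 0.925

Under noisy-OR, P(positive screen | causes) = 1 − (1−0.05)·∏(1−qᵢ) over the active causes.
By total probability over the 4 (actual drug use, poppy-seed meal) configurations:
  P(positive screen) = 0.05·0.44·0.99 + 0.4965·0.44·0.01 + 0.525·0.56·0.99 + 0.74825·0.56·0.01
        = 0.021780 + 0.002185 + 0.291060 + 0.004190 = 0.319215
The terms with actual drug use present sum to 0.295250, so
  P(actual drug use | positive screen) = 0.295250 / 0.319215 ≈ 0.925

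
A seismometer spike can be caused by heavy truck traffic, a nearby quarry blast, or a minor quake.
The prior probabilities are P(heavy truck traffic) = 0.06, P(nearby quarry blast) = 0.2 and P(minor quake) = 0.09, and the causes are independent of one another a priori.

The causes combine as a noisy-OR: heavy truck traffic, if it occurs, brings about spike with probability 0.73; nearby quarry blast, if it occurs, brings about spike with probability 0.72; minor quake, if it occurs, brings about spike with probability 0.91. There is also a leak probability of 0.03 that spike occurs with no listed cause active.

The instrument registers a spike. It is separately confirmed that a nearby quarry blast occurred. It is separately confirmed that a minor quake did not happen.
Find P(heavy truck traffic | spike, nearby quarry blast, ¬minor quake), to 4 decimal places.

P(heavy truck traffic | spike, nearby quarry blast, ¬minor quake) ≈ 0.0751

Under noisy-OR, P(spike | causes) = 1 − (1−0.03)·∏(1−qᵢ) over the active causes.
P(spike | nearby quarry blast, ¬minor quake) = 0.7284×0.94 + 0.926668×0.06 = 0.684696 + 0.055600 = 0.740296
Of this, 0.055600 comes from 0.926668×0.06 (the heavy truck traffic=true cases).
So P(heavy truck traffic | spike, nearby quarry blast, ¬minor quake) = 0.055600/0.740296 ≈ 0.0751.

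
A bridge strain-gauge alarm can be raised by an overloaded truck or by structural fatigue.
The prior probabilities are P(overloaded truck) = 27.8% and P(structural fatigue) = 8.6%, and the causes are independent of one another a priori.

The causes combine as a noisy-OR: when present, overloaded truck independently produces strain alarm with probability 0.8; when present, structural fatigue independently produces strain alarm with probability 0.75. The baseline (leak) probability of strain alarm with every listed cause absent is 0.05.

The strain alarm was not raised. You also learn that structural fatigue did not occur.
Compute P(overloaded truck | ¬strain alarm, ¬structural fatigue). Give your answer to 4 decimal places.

P(overloaded truck | ¬strain alarm, ¬structural fatigue) ≈ 0.0715

Under noisy-OR, P(strain alarm | causes) = 1 − (1−0.05)·∏(1−qᵢ) over the active causes.
Weight on overloaded truck=true, given the evidence: 0.19*0.278 = 0.052820
Normalizer over all consistent configurations: 0.95*0.722 + 0.19*0.278 = 0.738720
P(overloaded truck | ¬strain alarm, ¬structural fatigue) = 0.052820/0.738720 ≈ 0.0715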